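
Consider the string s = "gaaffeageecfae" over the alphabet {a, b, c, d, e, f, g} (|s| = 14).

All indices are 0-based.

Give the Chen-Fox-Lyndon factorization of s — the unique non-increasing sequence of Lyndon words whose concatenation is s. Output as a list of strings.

emit factor 1: 'g' (i=0, period=1)
emit factor 2: 'aaffeageecfae' (i=1, period=13)

["g", "aaffeageecfae"]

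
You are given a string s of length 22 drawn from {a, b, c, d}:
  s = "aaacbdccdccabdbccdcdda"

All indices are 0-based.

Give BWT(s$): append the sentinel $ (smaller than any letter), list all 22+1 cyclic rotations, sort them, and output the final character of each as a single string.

ad$acadaccaddbccddbcbcc

rank  rotation                 last
    0  $aaacbdccdccabdbccdcdda  a
    1  a$aaacbdccdccabdbccdcdd  d
    2  aaacbdccdccabdbccdcdda$  $
    3  aacbdccdccabdbccdcdda$a  a
    4  abdbccdcdda$aaacbdccdcc  c
    5  acbdccdccabdbccdcdda$aa  a
    6  bccdcdda$aaacbdccdccabd  d
    7  bdbccdcdda$aaacbdccdcca  a
    8  bdccdccabdbccdcdda$aaac  c
    9  cabdbccdcdda$aaacbdccdc  c
   10  cbdccdccabdbccdcdda$aaa  a
   11  ccabdbccdcdda$aaacbdccd  d
   12  ccdccabdbccdcdda$aaacbd  d
   13  ccdcdda$aaacbdccdccabdb  b
   14  cdccabdbccdcdda$aaacbdc  c
   15  cdcdda$aaacbdccdccabdbc  c
   16  cdda$aaacbdccdccabdbccd  d
   17  da$aaacbdccdccabdbccdcd  d
   18  dbccdcdda$aaacbdccdccab  b
   19  dccabdbccdcdda$aaacbdcc  c
   20  dccdccabdbccdcdda$aaacb  b
   21  dcdda$aaacbdccdccabdbcc  c
   22  dda$aaacbdccdccabdbccdc  c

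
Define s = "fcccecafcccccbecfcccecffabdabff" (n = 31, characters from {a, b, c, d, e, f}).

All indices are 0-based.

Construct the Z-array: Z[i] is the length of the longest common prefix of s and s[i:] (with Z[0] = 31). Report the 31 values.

[31, 0, 0, 0, 0, 0, 0, 4, 0, 0, 0, 0, 0, 0, 0, 0, 6, 0, 0, 0, 0, 0, 1, 1, 0, 0, 0, 0, 0, 1, 1]

Z[0]=31
i=1: i≥r, start 0; Z[1]=0
i=2: i≥r, start 0; Z[2]=0
i=3: i≥r, start 0; Z[3]=0
i=4: i≥r, start 0; Z[4]=0
i=5: i≥r, start 0; Z[5]=0
i=6: i≥r, start 0; Z[6]=0
i=7: i≥r, start 0; Z[7]=4 extend→box=[7,11)
i=8: min(r-i=3, Z[1]=0)=0; Z[8]=0
i=9: min(r-i=2, Z[2]=0)=0; Z[9]=0
i=10: min(r-i=1, Z[3]=0)=0; Z[10]=0
i=11: i≥r, start 0; Z[11]=0
i=12: i≥r, start 0; Z[12]=0
i=13: i≥r, start 0; Z[13]=0
i=14: i≥r, start 0; Z[14]=0
i=15: i≥r, start 0; Z[15]=0
i=16: i≥r, start 0; Z[16]=6 extend→box=[16,22)
i=17: min(r-i=5, Z[1]=0)=0; Z[17]=0
i=18: min(r-i=4, Z[2]=0)=0; Z[18]=0
i=19: min(r-i=3, Z[3]=0)=0; Z[19]=0
i=20: min(r-i=2, Z[4]=0)=0; Z[20]=0
i=21: min(r-i=1, Z[5]=0)=0; Z[21]=0
i=22: i≥r, start 0; Z[22]=1 extend→box=[22,23)
i=23: i≥r, start 0; Z[23]=1 extend→box=[23,24)
i=24: i≥r, start 0; Z[24]=0
i=25: i≥r, start 0; Z[25]=0
i=26: i≥r, start 0; Z[26]=0
i=27: i≥r, start 0; Z[27]=0
i=28: i≥r, start 0; Z[28]=0
i=29: i≥r, start 0; Z[29]=1 extend→box=[29,30)
i=30: i≥r, start 0; Z[30]=1 extend→box=[30,31)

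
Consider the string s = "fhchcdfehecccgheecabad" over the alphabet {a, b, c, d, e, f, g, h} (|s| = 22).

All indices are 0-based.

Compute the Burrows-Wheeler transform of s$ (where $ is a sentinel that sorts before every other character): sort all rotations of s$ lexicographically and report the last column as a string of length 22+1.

dcbaeechchacehhfd$ccfeg

rank  rotation                 last
    0  $fhchcdfehecccgheecabad  d
    1  abad$fhchcdfehecccgheec  c
    2  ad$fhchcdfehecccgheecab  b
    3  bad$fhchcdfehecccgheeca  a
    4  cabad$fhchcdfehecccghee  e
    5  cccgheecabad$fhchcdfehe  e
    6  ccgheecabad$fhchcdfehec  c
    7  cdfehecccgheecabad$fhch  h
    8  cgheecabad$fhchcdfehecc  c
    9  chcdfehecccgheecabad$fh  h
   10  d$fhchcdfehecccgheecaba  a
   11  dfehecccgheecabad$fhchc  c
   12  ecabad$fhchcdfehecccghe  e
   13  ecccgheecabad$fhchcdfeh  h
   14  eecabad$fhchcdfehecccgh  h
   15  ehecccgheecabad$fhchcdf  f
   16  fehecccgheecabad$fhchcd  d
   17  fhchcdfehecccgheecabad$  $
   18  gheecabad$fhchcdfeheccc  c
   19  hcdfehecccgheecabad$fhc  c
   20  hchcdfehecccgheecabad$f  f
   21  hecccgheecabad$fhchcdfe  e
   22  heecabad$fhchcdfehecccg  g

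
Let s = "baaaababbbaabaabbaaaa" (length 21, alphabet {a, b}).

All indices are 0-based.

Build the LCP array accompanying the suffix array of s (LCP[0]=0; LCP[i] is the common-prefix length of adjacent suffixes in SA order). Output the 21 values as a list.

sorted suffixes:
  #0 SA[0]=20  'a'
  #1 SA[1]=19  'aa'
  #2 SA[2]=18  'aaa'
  #3 SA[3]=17  'aaaa'
  #4 SA[4]=1  'aaaababbbaabaabbaaaa'
  #5 SA[5]=2  'aaababbbaabaabbaaaa'
  #6 SA[6]=10  'aabaabbaaaa'
  #7 SA[7]=3  'aababbbaabaabbaaaa'
  #8 SA[8]=13  'aabbaaaa'
  #9 SA[9]=11  'abaabbaaaa'
  #10 SA[10]=4  'ababbbaabaabbaaaa'
  #11 SA[11]=14  'abbaaaa'
  #12 SA[12]=6  'abbbaabaabbaaaa'
  #13 SA[13]=16  'baaaa'
  #14 SA[14]=0  'baaaababbbaabaabbaaaa'
  #15 SA[15]=9  'baabaabbaaaa'
  #16 SA[16]=12  'baabbaaaa'
  #17 SA[17]=5  'babbbaabaabbaaaa'
  #18 SA[18]=15  'bbaaaa'
  #19 SA[19]=8  'bbaabaabbaaaa'
  #20 SA[20]=7  'bbbaabaabbaaaa'

SA = [20, 19, 18, 17, 1, 2, 10, 3, 13, 11, 4, 14, 6, 16, 0, 9, 12, 5, 15, 8, 7]
rank  pair      lcp
   1  s[20:],s[19:]  1  'a'
   2  s[19:],s[18:]  2  'aa'
   3  s[18:],s[17:]  3  'aaa'
   4  s[17:],s[1:]  4  'aaaa'
   5  s[1:],s[2:]  3  'aaa'
   6  s[2:],s[10:]  2  'aa'
   7  s[10:],s[3:]  4  'aaba'
   8  s[3:],s[13:]  3  'aab'
   9  s[13:],s[11:]  1  'a'
  10  s[11:],s[4:]  3  'aba'
  11  s[4:],s[14:]  2  'ab'
  12  s[14:],s[6:]  3  'abb'
  13  s[6:],s[16:]  0  ''
  14  s[16:],s[0:]  5  'baaaa'
  15  s[0:],s[9:]  3  'baa'
  16  s[9:],s[12:]  4  'baab'
  17  s[12:],s[5:]  2  'ba'
  18  s[5:],s[15:]  1  'b'
  19  s[15:],s[8:]  4  'bbaa'
  20  s[8:],s[7:]  2  'bb'

[0, 1, 2, 3, 4, 3, 2, 4, 3, 1, 3, 2, 3, 0, 5, 3, 4, 2, 1, 4, 2]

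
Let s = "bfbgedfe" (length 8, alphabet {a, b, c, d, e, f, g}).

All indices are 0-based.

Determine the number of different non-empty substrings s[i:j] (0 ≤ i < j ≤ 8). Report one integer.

rank→(start, suffix):
  0 → (0, 'bfbgedfe')
  1 → (2, 'bgedfe')
  2 → (5, 'dfe')
  3 → (7, 'e')
  4 → (4, 'edfe')
  5 → (1, 'fbgedfe')
  6 → (6, 'fe')
  7 → (3, 'gedfe')

SA = [0, 2, 5, 7, 4, 1, 6, 3]
i: (SA[i-1],SA[i]) lcp shared
  1: (0,2) 1 'b'
  2: (2,5) 0 ''
  3: (5,7) 0 ''
  4: (7,4) 1 'e'
  5: (4,1) 0 ''
  6: (1,6) 1 'f'
  7: (6,3) 0 ''

n(n+1)/2 = 8·9/2 = 36
Σ LCP = 0 + 1 + 0 + 0 + 1 + 0 + 1 + 0 = 3
distinct = 36 − 3 = 33

33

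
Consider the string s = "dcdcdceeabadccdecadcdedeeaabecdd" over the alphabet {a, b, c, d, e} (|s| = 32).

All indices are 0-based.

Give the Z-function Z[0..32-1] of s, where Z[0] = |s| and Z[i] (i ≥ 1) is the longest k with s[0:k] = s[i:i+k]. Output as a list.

[32, 0, 4, 0, 2, 0, 0, 0, 0, 0, 0, 2, 0, 0, 1, 0, 0, 0, 3, 0, 1, 0, 1, 0, 0, 0, 0, 0, 0, 0, 1, 1]

Z[0]=32
i=1: fresh scan; Z[1]=0
i=2: fresh scan; Z[2]=4 extend→box=[2,6)
i=3: min(r-i=3, Z[1]=0)=0; Z[3]=0
i=4: min(r-i=2, Z[2]=4)=2; Z[4]=2
i=5: min(r-i=1, Z[3]=0)=0; Z[5]=0
i=6: fresh scan; Z[6]=0
i=7: fresh scan; Z[7]=0
i=8: fresh scan; Z[8]=0
i=9: fresh scan; Z[9]=0
i=10: fresh scan; Z[10]=0
i=11: fresh scan; Z[11]=2 extend→box=[11,13)
i=12: min(r-i=1, Z[1]=0)=0; Z[12]=0
i=13: fresh scan; Z[13]=0
i=14: fresh scan; Z[14]=1 extend→box=[14,15)
i=15: fresh scan; Z[15]=0
i=16: fresh scan; Z[16]=0
i=17: fresh scan; Z[17]=0
i=18: fresh scan; Z[18]=3 extend→box=[18,21)
i=19: min(r-i=2, Z[1]=0)=0; Z[19]=0
i=20: min(r-i=1, Z[2]=4)=1; Z[20]=1
i=21: fresh scan; Z[21]=0
i=22: fresh scan; Z[22]=1 extend→box=[22,23)
i=23: fresh scan; Z[23]=0
i=24: fresh scan; Z[24]=0
i=25: fresh scan; Z[25]=0
i=26: fresh scan; Z[26]=0
i=27: fresh scan; Z[27]=0
i=28: fresh scan; Z[28]=0
i=29: fresh scan; Z[29]=0
i=30: fresh scan; Z[30]=1 extend→box=[30,31)
i=31: fresh scan; Z[31]=1 extend→box=[31,32)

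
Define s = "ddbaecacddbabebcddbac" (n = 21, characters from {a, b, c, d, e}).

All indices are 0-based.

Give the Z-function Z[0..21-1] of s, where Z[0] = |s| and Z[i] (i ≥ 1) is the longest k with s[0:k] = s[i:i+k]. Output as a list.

[21, 1, 0, 0, 0, 0, 0, 0, 4, 1, 0, 0, 0, 0, 0, 0, 4, 1, 0, 0, 0]

Z[0]=21
i=1: fresh scan; Z[1]=1 grow→box=[1,2)
i=2: fresh scan; Z[2]=0
i=3: fresh scan; Z[3]=0
i=4: fresh scan; Z[4]=0
i=5: fresh scan; Z[5]=0
i=6: fresh scan; Z[6]=0
i=7: fresh scan; Z[7]=0
i=8: fresh scan; Z[8]=4 grow→box=[8,12)
i=9: min(r-i=3, Z[1]=1)=1; Z[9]=1
i=10: min(r-i=2, Z[2]=0)=0; Z[10]=0
i=11: min(r-i=1, Z[3]=0)=0; Z[11]=0
i=12: fresh scan; Z[12]=0
i=13: fresh scan; Z[13]=0
i=14: fresh scan; Z[14]=0
i=15: fresh scan; Z[15]=0
i=16: fresh scan; Z[16]=4 grow→box=[16,20)
i=17: min(r-i=3, Z[1]=1)=1; Z[17]=1
i=18: min(r-i=2, Z[2]=0)=0; Z[18]=0
i=19: min(r-i=1, Z[3]=0)=0; Z[19]=0
i=20: fresh scan; Z[20]=0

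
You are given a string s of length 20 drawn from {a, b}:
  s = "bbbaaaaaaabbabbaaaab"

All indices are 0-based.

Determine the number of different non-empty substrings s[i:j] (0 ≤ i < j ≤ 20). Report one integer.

151

rank→(start, suffix):
  0 → (3, 'aaaaaaabbabbaaaab')
  1 → (4, 'aaaaaabbabbaaaab')
  2 → (5, 'aaaaabbabbaaaab')
  3 → (15, 'aaaab')
  4 → (6, 'aaaabbabbaaaab')
  5 → (16, 'aaab')
  6 → (7, 'aaabbabbaaaab')
  7 → (17, 'aab')
  8 → (8, 'aabbabbaaaab')
  9 → (18, 'ab')
  10 → (12, 'abbaaaab')
  11 → (9, 'abbabbaaaab')
  12 → (19, 'b')
  13 → (2, 'baaaaaaabbabbaaaab')
  14 → (14, 'baaaab')
  15 → (11, 'babbaaaab')
  16 → (1, 'bbaaaaaaabbabbaaaab')
  17 → (13, 'bbaaaab')
  18 → (10, 'bbabbaaaab')
  19 → (0, 'bbbaaaaaaabbabbaaaab')

SA = [3, 4, 5, 15, 6, 16, 7, 17, 8, 18, 12, 9, 19, 2, 14, 11, 1, 13, 10, 0]
rank  pair      lcp
   1  s[3:],s[4:]  6  'aaaaaa'
   2  s[4:],s[5:]  5  'aaaaa'
   3  s[5:],s[15:]  4  'aaaa'
   4  s[15:],s[6:]  5  'aaaab'
   5  s[6:],s[16:]  3  'aaa'
   6  s[16:],s[7:]  4  'aaab'
   7  s[7:],s[17:]  2  'aa'
   8  s[17:],s[8:]  3  'aab'
   9  s[8:],s[18:]  1  'a'
  10  s[18:],s[12:]  2  'ab'
  11  s[12:],s[9:]  4  'abba'
  12  s[9:],s[19:]  0  ''
  13  s[19:],s[2:]  1  'b'
  14  s[2:],s[14:]  5  'baaaa'
  15  s[14:],s[11:]  2  'ba'
  16  s[11:],s[1:]  1  'b'
  17  s[1:],s[13:]  6  'bbaaaa'
  18  s[13:],s[10:]  3  'bba'
  19  s[10:],s[0:]  2  'bb'

n(n+1)/2 = 20·21/2 = 210
Σ LCP = 0 + 6 + 5 + 4 + 5 + 3 + 4 + 2 + 3 + 1 + 2 + 4 + 0 + 1 + 5 + 2 + 1 + 6 + 3 + 2 = 59
distinct = 210 − 59 = 151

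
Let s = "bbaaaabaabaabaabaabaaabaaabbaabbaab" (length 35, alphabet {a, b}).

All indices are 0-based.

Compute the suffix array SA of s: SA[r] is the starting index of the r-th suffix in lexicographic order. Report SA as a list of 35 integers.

[2, 19, 3, 23, 32, 16, 20, 13, 10, 7, 4, 28, 24, 33, 17, 21, 14, 11, 8, 5, 29, 25, 34, 1, 18, 22, 31, 15, 12, 9, 6, 27, 0, 30, 26]

rank→(start, suffix):
  0 → (2, 'aaaabaabaabaabaabaaabaaabbaabbaab')
  1 → (19, 'aaabaaabbaabbaab')
  2 → (3, 'aaabaabaabaabaabaaabaaabbaabbaab')
  3 → (23, 'aaabbaabbaab')
  4 → (32, 'aab')
  5 → (16, 'aabaaabaaabbaabbaab')
  6 → (20, 'aabaaabbaabbaab')
  7 → (13, 'aabaabaaabaaabbaabbaab')
  8 → (10, 'aabaabaabaaabaaabbaabbaab')
  9 → (7, 'aabaabaabaabaaabaaabbaabbaab')
  10 → (4, 'aabaabaabaabaabaaabaaabbaabbaab')
  11 → (28, 'aabbaab')
  12 → (24, 'aabbaabbaab')
  13 → (33, 'ab')
  14 → (17, 'abaaabaaabbaabbaab')
  15 → (21, 'abaaabbaabbaab')
  16 → (14, 'abaabaaabaaabbaabbaab')
  17 → (11, 'abaabaabaaabaaabbaabbaab')
  18 → (8, 'abaabaabaabaaabaaabbaabbaab')
  19 → (5, 'abaabaabaabaabaaabaaabbaabbaab')
  20 → (29, 'abbaab')
  21 → (25, 'abbaabbaab')
  22 → (34, 'b')
  23 → (1, 'baaaabaabaabaabaabaaabaaabbaabbaab')
  24 → (18, 'baaabaaabbaabbaab')
  25 → (22, 'baaabbaabbaab')
  26 → (31, 'baab')
  27 → (15, 'baabaaabaaabbaabbaab')
  28 → (12, 'baabaabaaabaaabbaabbaab')
  29 → (9, 'baabaabaabaaabaaabbaabbaab')
  30 → (6, 'baabaabaabaabaaabaaabbaabbaab')
  31 → (27, 'baabbaab')
  32 → (0, 'bbaaaabaabaabaabaabaaabaaabbaabbaab')
  33 → (30, 'bbaab')
  34 → (26, 'bbaabbaab')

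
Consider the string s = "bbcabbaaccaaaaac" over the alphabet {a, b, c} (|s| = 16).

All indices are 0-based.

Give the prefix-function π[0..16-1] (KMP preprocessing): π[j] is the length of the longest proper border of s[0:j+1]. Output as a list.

[0, 1, 0, 0, 1, 2, 0, 0, 0, 0, 0, 0, 0, 0, 0, 0]

π[0] = 0
j=1 s[j]='b': π[1]=1 (border 'b')
j=2 s[j]='c': k: 1→0; π[2]=0 (border '')
j=3 s[j]='a': π[3]=0 (border '')
j=4 s[j]='b': π[4]=1 (border 'b')
j=5 s[j]='b': π[5]=2 (border 'bb')
j=6 s[j]='a': k: 2→1→0; π[6]=0 (border '')
j=7 s[j]='a': π[7]=0 (border '')
j=8 s[j]='c': π[8]=0 (border '')
j=9 s[j]='c': π[9]=0 (border '')
j=10 s[j]='a': π[10]=0 (border '')
j=11 s[j]='a': π[11]=0 (border '')
j=12 s[j]='a': π[12]=0 (border '')
j=13 s[j]='a': π[13]=0 (border '')
j=14 s[j]='a': π[14]=0 (border '')
j=15 s[j]='c': π[15]=0 (border '')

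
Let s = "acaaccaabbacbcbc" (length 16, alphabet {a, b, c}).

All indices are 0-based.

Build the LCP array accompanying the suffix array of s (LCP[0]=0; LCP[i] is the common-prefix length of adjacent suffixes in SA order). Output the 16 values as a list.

rank→(start, suffix):
  0 → (6, 'aabbacbcbc')
  1 → (2, 'aaccaabbacbcbc')
  2 → (7, 'abbacbcbc')
  3 → (0, 'acaaccaabbacbcbc')
  4 → (10, 'acbcbc')
  5 → (3, 'accaabbacbcbc')
  6 → (9, 'bacbcbc')
  7 → (8, 'bbacbcbc')
  8 → (14, 'bc')
  9 → (12, 'bcbc')
  10 → (15, 'c')
  11 → (5, 'caabbacbcbc')
  12 → (1, 'caaccaabbacbcbc')
  13 → (13, 'cbc')
  14 → (11, 'cbcbc')
  15 → (4, 'ccaabbacbcbc')

SA = [6, 2, 7, 0, 10, 3, 9, 8, 14, 12, 15, 5, 1, 13, 11, 4]
[i] adj suffixes → lcp
  [1] 6/2 → 2 ('aa')
  [2] 2/7 → 1 ('a')
  [3] 7/0 → 1 ('a')
  [4] 0/10 → 2 ('ac')
  [5] 10/3 → 2 ('ac')
  [6] 3/9 → 0 ('')
  [7] 9/8 → 1 ('b')
  [8] 8/14 → 1 ('b')
  [9] 14/12 → 2 ('bc')
  [10] 12/15 → 0 ('')
  [11] 15/5 → 1 ('c')
  [12] 5/1 → 3 ('caa')
  [13] 1/13 → 1 ('c')
  [14] 13/11 → 3 ('cbc')
  [15] 11/4 → 1 ('c')

[0, 2, 1, 1, 2, 2, 0, 1, 1, 2, 0, 1, 3, 1, 3, 1]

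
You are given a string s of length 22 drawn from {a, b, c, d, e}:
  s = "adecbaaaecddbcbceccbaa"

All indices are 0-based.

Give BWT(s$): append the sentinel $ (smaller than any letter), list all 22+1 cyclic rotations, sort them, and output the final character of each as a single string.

rank  rotation                 last
    0  $adecbaaaecddbcbceccbaa  a
    1  a$adecbaaaecddbcbceccba  a
    2  aa$adecbaaaecddbcbceccb  b
    3  aaaecddbcbceccbaa$adecb  b
    4  aaecddbcbceccbaa$adecba  a
    5  adecbaaaecddbcbceccbaa$  $
    6  aecddbcbceccbaa$adecbaa  a
    7  baa$adecbaaaecddbcbcecc  c
    8  baaaecddbcbceccbaa$adec  c
    9  bcbceccbaa$adecbaaaecdd  d
   10  bceccbaa$adecbaaaecddbc  c
   11  cbaa$adecbaaaecddbcbcec  c
   12  cbaaaecddbcbceccbaa$ade  e
   13  cbceccbaa$adecbaaaecddb  b
   14  ccbaa$adecbaaaecddbcbce  e
   15  cddbcbceccbaa$adecbaaae  e
   16  ceccbaa$adecbaaaecddbcb  b
   17  dbcbceccbaa$adecbaaaecd  d
   18  ddbcbceccbaa$adecbaaaec  c
   19  decbaaaecddbcbceccbaa$a  a
   20  ecbaaaecddbcbceccbaa$ad  d
   21  eccbaa$adecbaaaecddbcbc  c
   22  ecddbcbceccbaa$adecbaaa  a

aabba$accdccebeebdcadca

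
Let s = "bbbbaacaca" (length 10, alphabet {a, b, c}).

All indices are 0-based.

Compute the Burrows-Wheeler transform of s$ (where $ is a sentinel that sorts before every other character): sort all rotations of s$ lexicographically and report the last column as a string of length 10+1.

rank  rotation     last
    0  $bbbbaacaca  a
    1  a$bbbbaacac  c
    2  aacaca$bbbb  b
    3  aca$bbbbaac  c
    4  acaca$bbbba  a
    5  baacaca$bbb  b
    6  bbaacaca$bb  b
    7  bbbaacaca$b  b
    8  bbbbaacaca$  $
    9  ca$bbbbaaca  a
   10  caca$bbbbaa  a

acbcabbb$aa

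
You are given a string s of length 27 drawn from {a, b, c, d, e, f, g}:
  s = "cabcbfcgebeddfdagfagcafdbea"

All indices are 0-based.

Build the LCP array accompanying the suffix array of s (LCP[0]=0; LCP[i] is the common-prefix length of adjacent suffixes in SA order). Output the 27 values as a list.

[0, 1, 1, 1, 2, 0, 1, 2, 1, 0, 2, 1, 1, 0, 1, 1, 1, 0, 1, 1, 0, 1, 1, 2, 0, 1, 1]

rank→(start, suffix):
  0 → (26, 'a')
  1 → (1, 'abcbfcgebeddfdagfagcafdbea')
  2 → (21, 'afdbea')
  3 → (18, 'agcafdbea')
  4 → (15, 'agfagcafdbea')
  5 → (2, 'bcbfcgebeddfdagfagcafdbea')
  6 → (24, 'bea')
  7 → (9, 'beddfdagfagcafdbea')
  8 → (4, 'bfcgebeddfdagfagcafdbea')
  9 → (0, 'cabcbfcgebeddfdagfagcafdbea')
  10 → (20, 'cafdbea')
  11 → (3, 'cbfcgebeddfdagfagcafdbea')
  12 → (6, 'cgebeddfdagfagcafdbea')
  13 → (14, 'dagfagcafdbea')
  14 → (23, 'dbea')
  15 → (11, 'ddfdagfagcafdbea')
  16 → (12, 'dfdagfagcafdbea')
  17 → (25, 'ea')
  18 → (8, 'ebeddfdagfagcafdbea')
  19 → (10, 'eddfdagfagcafdbea')
  20 → (17, 'fagcafdbea')
  21 → (5, 'fcgebeddfdagfagcafdbea')
  22 → (13, 'fdagfagcafdbea')
  23 → (22, 'fdbea')
  24 → (19, 'gcafdbea')
  25 → (7, 'gebeddfdagfagcafdbea')
  26 → (16, 'gfagcafdbea')

SA = [26, 1, 21, 18, 15, 2, 24, 9, 4, 0, 20, 3, 6, 14, 23, 11, 12, 25, 8, 10, 17, 5, 13, 22, 19, 7, 16]
i: (SA[i-1],SA[i]) lcp shared
  1: (26,1) 1 'a'
  2: (1,21) 1 'a'
  3: (21,18) 1 'a'
  4: (18,15) 2 'ag'
  5: (15,2) 0 ''
  6: (2,24) 1 'b'
  7: (24,9) 2 'be'
  8: (9,4) 1 'b'
  9: (4,0) 0 ''
  10: (0,20) 2 'ca'
  11: (20,3) 1 'c'
  12: (3,6) 1 'c'
  13: (6,14) 0 ''
  14: (14,23) 1 'd'
  15: (23,11) 1 'd'
  16: (11,12) 1 'd'
  17: (12,25) 0 ''
  18: (25,8) 1 'e'
  19: (8,10) 1 'e'
  20: (10,17) 0 ''
  21: (17,5) 1 'f'
  22: (5,13) 1 'f'
  23: (13,22) 2 'fd'
  24: (22,19) 0 ''
  25: (19,7) 1 'g'
  26: (7,16) 1 'g'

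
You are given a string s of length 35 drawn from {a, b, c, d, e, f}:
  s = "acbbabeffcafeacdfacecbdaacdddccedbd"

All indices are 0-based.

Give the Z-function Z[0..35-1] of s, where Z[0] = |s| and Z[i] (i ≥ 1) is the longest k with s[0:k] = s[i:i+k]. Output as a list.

[35, 0, 0, 0, 1, 0, 0, 0, 0, 0, 1, 0, 0, 2, 0, 0, 0, 2, 0, 0, 0, 0, 0, 1, 2, 0, 0, 0, 0, 0, 0, 0, 0, 0, 0]

Z[0]=35
i=1: outside box; Z[1]=0
i=2: outside box; Z[2]=0
i=3: outside box; Z[3]=0
i=4: outside box; Z[4]=1 grow→box=[4,5)
i=5: outside box; Z[5]=0
i=6: outside box; Z[6]=0
i=7: outside box; Z[7]=0
i=8: outside box; Z[8]=0
i=9: outside box; Z[9]=0
i=10: outside box; Z[10]=1 grow→box=[10,11)
i=11: outside box; Z[11]=0
i=12: outside box; Z[12]=0
i=13: outside box; Z[13]=2 grow→box=[13,15)
i=14: min(r-i=1, Z[1]=0)=0; Z[14]=0
i=15: outside box; Z[15]=0
i=16: outside box; Z[16]=0
i=17: outside box; Z[17]=2 grow→box=[17,19)
i=18: min(r-i=1, Z[1]=0)=0; Z[18]=0
i=19: outside box; Z[19]=0
i=20: outside box; Z[20]=0
i=21: outside box; Z[21]=0
i=22: outside box; Z[22]=0
i=23: outside box; Z[23]=1 grow→box=[23,24)
i=24: outside box; Z[24]=2 grow→box=[24,26)
i=25: min(r-i=1, Z[1]=0)=0; Z[25]=0
i=26: outside box; Z[26]=0
i=27: outside box; Z[27]=0
i=28: outside box; Z[28]=0
i=29: outside box; Z[29]=0
i=30: outside box; Z[30]=0
i=31: outside box; Z[31]=0
i=32: outside box; Z[32]=0
i=33: outside box; Z[33]=0
i=34: outside box; Z[34]=0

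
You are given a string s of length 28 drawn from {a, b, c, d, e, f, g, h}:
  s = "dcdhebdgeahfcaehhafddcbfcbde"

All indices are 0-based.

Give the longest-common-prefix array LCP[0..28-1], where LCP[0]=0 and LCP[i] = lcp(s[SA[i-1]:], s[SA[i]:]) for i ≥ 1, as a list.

[0, 1, 1, 0, 2, 1, 0, 1, 2, 1, 0, 2, 1, 1, 1, 1, 0, 1, 1, 1, 0, 2, 1, 0, 0, 1, 1, 1]

sorted suffixes:
  #0 SA[0]=13  'aehhafddcbfcbde'
  #1 SA[1]=17  'afddcbfcbde'
  #2 SA[2]=9  'ahfcaehhafddcbfcbde'
  #3 SA[3]=25  'bde'
  #4 SA[4]=5  'bdgeahfcaehhafddcbfcbde'
  #5 SA[5]=22  'bfcbde'
  #6 SA[6]=12  'caehhafddcbfcbde'
  #7 SA[7]=24  'cbde'
  #8 SA[8]=21  'cbfcbde'
  #9 SA[9]=1  'cdhebdgeahfcaehhafddcbfcbde'
  #10 SA[10]=20  'dcbfcbde'
  #11 SA[11]=0  'dcdhebdgeahfcaehhafddcbfcbde'
  #12 SA[12]=19  'ddcbfcbde'
  #13 SA[13]=26  'de'
  #14 SA[14]=6  'dgeahfcaehhafddcbfcbde'
  #15 SA[15]=2  'dhebdgeahfcaehhafddcbfcbde'
  #16 SA[16]=27  'e'
  #17 SA[17]=8  'eahfcaehhafddcbfcbde'
  #18 SA[18]=4  'ebdgeahfcaehhafddcbfcbde'
  #19 SA[19]=14  'ehhafddcbfcbde'
  #20 SA[20]=11  'fcaehhafddcbfcbde'
  #21 SA[21]=23  'fcbde'
  #22 SA[22]=18  'fddcbfcbde'
  #23 SA[23]=7  'geahfcaehhafddcbfcbde'
  #24 SA[24]=16  'hafddcbfcbde'
  #25 SA[25]=3  'hebdgeahfcaehhafddcbfcbde'
  #26 SA[26]=10  'hfcaehhafddcbfcbde'
  #27 SA[27]=15  'hhafddcbfcbde'

SA = [13, 17, 9, 25, 5, 22, 12, 24, 21, 1, 20, 0, 19, 26, 6, 2, 27, 8, 4, 14, 11, 23, 18, 7, 16, 3, 10, 15]
rank  pair      lcp
   1  s[13:],s[17:]  1  'a'
   2  s[17:],s[9:]  1  'a'
   3  s[9:],s[25:]  0  ''
   4  s[25:],s[5:]  2  'bd'
   5  s[5:],s[22:]  1  'b'
   6  s[22:],s[12:]  0  ''
   7  s[12:],s[24:]  1  'c'
   8  s[24:],s[21:]  2  'cb'
   9  s[21:],s[1:]  1  'c'
  10  s[1:],s[20:]  0  ''
  11  s[20:],s[0:]  2  'dc'
  12  s[0:],s[19:]  1  'd'
  13  s[19:],s[26:]  1  'd'
  14  s[26:],s[6:]  1  'd'
  15  s[6:],s[2:]  1  'd'
  16  s[2:],s[27:]  0  ''
  17  s[27:],s[8:]  1  'e'
  18  s[8:],s[4:]  1  'e'
  19  s[4:],s[14:]  1  'e'
  20  s[14:],s[11:]  0  ''
  21  s[11:],s[23:]  2  'fc'
  22  s[23:],s[18:]  1  'f'
  23  s[18:],s[7:]  0  ''
  24  s[7:],s[16:]  0  ''
  25  s[16:],s[3:]  1  'h'
  26  s[3:],s[10:]  1  'h'
  27  s[10:],s[15:]  1  'h'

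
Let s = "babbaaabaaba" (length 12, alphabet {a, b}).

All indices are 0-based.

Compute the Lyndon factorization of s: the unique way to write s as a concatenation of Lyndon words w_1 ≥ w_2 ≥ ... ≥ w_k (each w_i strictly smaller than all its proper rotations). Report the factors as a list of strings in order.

emit factor 1: 'b' (i=0, period=1)
emit factor 2: 'abb' (i=1, period=3)
emit factor 3: 'aaabaab' (i=4, period=7)
emit factor 4: 'a' (i=11, period=1)

["b", "abb", "aaabaab", "a"]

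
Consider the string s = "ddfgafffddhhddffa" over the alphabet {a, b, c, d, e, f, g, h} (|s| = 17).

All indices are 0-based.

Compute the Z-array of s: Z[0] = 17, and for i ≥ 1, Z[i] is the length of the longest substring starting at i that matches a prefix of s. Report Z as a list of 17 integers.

[17, 1, 0, 0, 0, 0, 0, 0, 2, 1, 0, 0, 3, 1, 0, 0, 0]

Z[0]=17
i=1: i≥r, start 0; Z[1]=1 scan→box=[1,2)
i=2: i≥r, start 0; Z[2]=0
i=3: i≥r, start 0; Z[3]=0
i=4: i≥r, start 0; Z[4]=0
i=5: i≥r, start 0; Z[5]=0
i=6: i≥r, start 0; Z[6]=0
i=7: i≥r, start 0; Z[7]=0
i=8: i≥r, start 0; Z[8]=2 scan→box=[8,10)
i=9: min(r-i=1, Z[1]=1)=1; Z[9]=1
i=10: i≥r, start 0; Z[10]=0
i=11: i≥r, start 0; Z[11]=0
i=12: i≥r, start 0; Z[12]=3 scan→box=[12,15)
i=13: min(r-i=2, Z[1]=1)=1; Z[13]=1
i=14: min(r-i=1, Z[2]=0)=0; Z[14]=0
i=15: i≥r, start 0; Z[15]=0
i=16: i≥r, start 0; Z[16]=0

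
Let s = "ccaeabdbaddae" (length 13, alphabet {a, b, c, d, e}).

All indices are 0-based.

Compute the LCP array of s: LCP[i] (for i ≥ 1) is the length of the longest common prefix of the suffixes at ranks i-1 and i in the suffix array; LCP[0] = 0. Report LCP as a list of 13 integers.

[0, 1, 1, 2, 0, 1, 0, 1, 0, 1, 1, 0, 1]

sorted suffixes:
  #0 SA[0]=4  'abdbaddae'
  #1 SA[1]=8  'addae'
  #2 SA[2]=11  'ae'
  #3 SA[3]=2  'aeabdbaddae'
  #4 SA[4]=7  'baddae'
  #5 SA[5]=5  'bdbaddae'
  #6 SA[6]=1  'caeabdbaddae'
  #7 SA[7]=0  'ccaeabdbaddae'
  #8 SA[8]=10  'dae'
  #9 SA[9]=6  'dbaddae'
  #10 SA[10]=9  'ddae'
  #11 SA[11]=12  'e'
  #12 SA[12]=3  'eabdbaddae'

SA = [4, 8, 11, 2, 7, 5, 1, 0, 10, 6, 9, 12, 3]
rank  pair      lcp
   1  s[4:],s[8:]  1  'a'
   2  s[8:],s[11:]  1  'a'
   3  s[11:],s[2:]  2  'ae'
   4  s[2:],s[7:]  0  ''
   5  s[7:],s[5:]  1  'b'
   6  s[5:],s[1:]  0  ''
   7  s[1:],s[0:]  1  'c'
   8  s[0:],s[10:]  0  ''
   9  s[10:],s[6:]  1  'd'
  10  s[6:],s[9:]  1  'd'
  11  s[9:],s[12:]  0  ''
  12  s[12:],s[3:]  1  'e'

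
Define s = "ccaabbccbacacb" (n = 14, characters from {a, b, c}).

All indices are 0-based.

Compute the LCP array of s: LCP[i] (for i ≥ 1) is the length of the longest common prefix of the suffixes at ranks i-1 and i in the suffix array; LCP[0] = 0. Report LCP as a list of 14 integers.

[0, 1, 1, 2, 0, 1, 1, 1, 0, 2, 1, 2, 1, 2]

rank | idx | suffix
   0 |   2 | aabbccbacacb
   1 |   3 | abbccbacacb
   2 |   9 | acacb
   3 |  11 | acb
   4 |  13 | b
   5 |   8 | bacacb
   6 |   4 | bbccbacacb
   7 |   5 | bccbacacb
   8 |   1 | caabbccbacacb
   9 |  10 | cacb
  10 |  12 | cb
  11 |   7 | cbacacb
  12 |   0 | ccaabbccbacacb
  13 |   6 | ccbacacb

SA = [2, 3, 9, 11, 13, 8, 4, 5, 1, 10, 12, 7, 0, 6]
i: (SA[i-1],SA[i]) lcp shared
  1: (2,3) 1 'a'
  2: (3,9) 1 'a'
  3: (9,11) 2 'ac'
  4: (11,13) 0 ''
  5: (13,8) 1 'b'
  6: (8,4) 1 'b'
  7: (4,5) 1 'b'
  8: (5,1) 0 ''
  9: (1,10) 2 'ca'
  10: (10,12) 1 'c'
  11: (12,7) 2 'cb'
  12: (7,0) 1 'c'
  13: (0,6) 2 'cc'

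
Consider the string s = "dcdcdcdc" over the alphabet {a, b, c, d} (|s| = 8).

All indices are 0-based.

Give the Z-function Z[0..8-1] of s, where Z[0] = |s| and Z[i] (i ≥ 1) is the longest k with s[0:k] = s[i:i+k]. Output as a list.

[8, 0, 6, 0, 4, 0, 2, 0]

Z[0]=8
i=1: outside box; Z[1]=0
i=2: outside box; Z[2]=6 grow→box=[2,8)
i=3: min(r-i=5, Z[1]=0)=0; Z[3]=0
i=4: min(r-i=4, Z[2]=6)=4; Z[4]=4
i=5: min(r-i=3, Z[3]=0)=0; Z[5]=0
i=6: min(r-i=2, Z[4]=4)=2; Z[6]=2
i=7: min(r-i=1, Z[5]=0)=0; Z[7]=0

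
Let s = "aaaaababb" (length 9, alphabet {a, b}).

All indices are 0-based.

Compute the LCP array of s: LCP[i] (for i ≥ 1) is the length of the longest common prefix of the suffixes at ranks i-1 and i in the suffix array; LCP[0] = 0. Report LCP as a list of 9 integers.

[0, 4, 3, 2, 1, 2, 0, 1, 1]

sorted suffixes:
  #0 SA[0]=0  'aaaaababb'
  #1 SA[1]=1  'aaaababb'
  #2 SA[2]=2  'aaababb'
  #3 SA[3]=3  'aababb'
  #4 SA[4]=4  'ababb'
  #5 SA[5]=6  'abb'
  #6 SA[6]=8  'b'
  #7 SA[7]=5  'babb'
  #8 SA[8]=7  'bb'

SA = [0, 1, 2, 3, 4, 6, 8, 5, 7]
i: (SA[i-1],SA[i]) lcp shared
  1: (0,1) 4 'aaaa'
  2: (1,2) 3 'aaa'
  3: (2,3) 2 'aa'
  4: (3,4) 1 'a'
  5: (4,6) 2 'ab'
  6: (6,8) 0 ''
  7: (8,5) 1 'b'
  8: (5,7) 1 'b'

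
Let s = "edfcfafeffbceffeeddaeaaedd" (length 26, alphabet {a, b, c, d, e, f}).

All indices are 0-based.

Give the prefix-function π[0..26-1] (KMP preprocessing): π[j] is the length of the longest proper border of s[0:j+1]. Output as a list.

π[0] = 0
j=1 s[j]='d': π[1]=0 (border '')
j=2 s[j]='f': π[2]=0 (border '')
j=3 s[j]='c': π[3]=0 (border '')
j=4 s[j]='f': π[4]=0 (border '')
j=5 s[j]='a': π[5]=0 (border '')
j=6 s[j]='f': π[6]=0 (border '')
j=7 s[j]='e': π[7]=1 (border 'e')
j=8 s[j]='f': k: 1→0; π[8]=0 (border '')
j=9 s[j]='f': π[9]=0 (border '')
j=10 s[j]='b': π[10]=0 (border '')
j=11 s[j]='c': π[11]=0 (border '')
j=12 s[j]='e': π[12]=1 (border 'e')
j=13 s[j]='f': k: 1→0; π[13]=0 (border '')
j=14 s[j]='f': π[14]=0 (border '')
j=15 s[j]='e': π[15]=1 (border 'e')
j=16 s[j]='e': k: 1→0; π[16]=1 (border 'e')
j=17 s[j]='d': π[17]=2 (border 'ed')
j=18 s[j]='d': k: 2→0; π[18]=0 (border '')
j=19 s[j]='a': π[19]=0 (border '')
j=20 s[j]='e': π[20]=1 (border 'e')
j=21 s[j]='a': k: 1→0; π[21]=0 (border '')
j=22 s[j]='a': π[22]=0 (border '')
j=23 s[j]='e': π[23]=1 (border 'e')
j=24 s[j]='d': π[24]=2 (border 'ed')
j=25 s[j]='d': k: 2→0; π[25]=0 (border '')

[0, 0, 0, 0, 0, 0, 0, 1, 0, 0, 0, 0, 1, 0, 0, 1, 1, 2, 0, 0, 1, 0, 0, 1, 2, 0]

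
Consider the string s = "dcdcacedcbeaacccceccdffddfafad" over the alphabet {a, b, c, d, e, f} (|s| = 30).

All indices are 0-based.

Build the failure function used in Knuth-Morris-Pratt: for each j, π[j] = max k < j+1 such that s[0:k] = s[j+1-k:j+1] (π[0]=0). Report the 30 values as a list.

π[0] = 0
j=1 s[j]='c': π[1]=0 (border '')
j=2 s[j]='d': π[2]=1 (border 'd')
j=3 s[j]='c': π[3]=2 (border 'dc')
j=4 s[j]='a': k: 2→0; π[4]=0 (border '')
j=5 s[j]='c': π[5]=0 (border '')
j=6 s[j]='e': π[6]=0 (border '')
j=7 s[j]='d': π[7]=1 (border 'd')
j=8 s[j]='c': π[8]=2 (border 'dc')
j=9 s[j]='b': k: 2→0; π[9]=0 (border '')
j=10 s[j]='e': π[10]=0 (border '')
j=11 s[j]='a': π[11]=0 (border '')
j=12 s[j]='a': π[12]=0 (border '')
j=13 s[j]='c': π[13]=0 (border '')
j=14 s[j]='c': π[14]=0 (border '')
j=15 s[j]='c': π[15]=0 (border '')
j=16 s[j]='c': π[16]=0 (border '')
j=17 s[j]='e': π[17]=0 (border '')
j=18 s[j]='c': π[18]=0 (border '')
j=19 s[j]='c': π[19]=0 (border '')
j=20 s[j]='d': π[20]=1 (border 'd')
j=21 s[j]='f': k: 1→0; π[21]=0 (border '')
j=22 s[j]='f': π[22]=0 (border '')
j=23 s[j]='d': π[23]=1 (border 'd')
j=24 s[j]='d': k: 1→0; π[24]=1 (border 'd')
j=25 s[j]='f': k: 1→0; π[25]=0 (border '')
j=26 s[j]='a': π[26]=0 (border '')
j=27 s[j]='f': π[27]=0 (border '')
j=28 s[j]='a': π[28]=0 (border '')
j=29 s[j]='d': π[29]=1 (border 'd')

[0, 0, 1, 2, 0, 0, 0, 1, 2, 0, 0, 0, 0, 0, 0, 0, 0, 0, 0, 0, 1, 0, 0, 1, 1, 0, 0, 0, 0, 1]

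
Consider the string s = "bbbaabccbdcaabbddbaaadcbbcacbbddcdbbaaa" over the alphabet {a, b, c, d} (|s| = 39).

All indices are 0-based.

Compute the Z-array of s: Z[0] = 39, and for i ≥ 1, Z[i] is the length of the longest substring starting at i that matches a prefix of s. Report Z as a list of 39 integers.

[39, 2, 1, 0, 0, 1, 0, 0, 1, 0, 0, 0, 0, 2, 1, 0, 0, 1, 0, 0, 0, 0, 0, 2, 1, 0, 0, 0, 2, 1, 0, 0, 0, 0, 2, 1, 0, 0, 0]

Z[0]=39
i=1: i≥r, start 0; Z[1]=2 extend→box=[1,3)
i=2: min(r-i=1, Z[1]=2)=1; Z[2]=1
i=3: i≥r, start 0; Z[3]=0
i=4: i≥r, start 0; Z[4]=0
i=5: i≥r, start 0; Z[5]=1 extend→box=[5,6)
i=6: i≥r, start 0; Z[6]=0
i=7: i≥r, start 0; Z[7]=0
i=8: i≥r, start 0; Z[8]=1 extend→box=[8,9)
i=9: i≥r, start 0; Z[9]=0
i=10: i≥r, start 0; Z[10]=0
i=11: i≥r, start 0; Z[11]=0
i=12: i≥r, start 0; Z[12]=0
i=13: i≥r, start 0; Z[13]=2 extend→box=[13,15)
i=14: min(r-i=1, Z[1]=2)=1; Z[14]=1
i=15: i≥r, start 0; Z[15]=0
i=16: i≥r, start 0; Z[16]=0
i=17: i≥r, start 0; Z[17]=1 extend→box=[17,18)
i=18: i≥r, start 0; Z[18]=0
i=19: i≥r, start 0; Z[19]=0
i=20: i≥r, start 0; Z[20]=0
i=21: i≥r, start 0; Z[21]=0
i=22: i≥r, start 0; Z[22]=0
i=23: i≥r, start 0; Z[23]=2 extend→box=[23,25)
i=24: min(r-i=1, Z[1]=2)=1; Z[24]=1
i=25: i≥r, start 0; Z[25]=0
i=26: i≥r, start 0; Z[26]=0
i=27: i≥r, start 0; Z[27]=0
i=28: i≥r, start 0; Z[28]=2 extend→box=[28,30)
i=29: min(r-i=1, Z[1]=2)=1; Z[29]=1
i=30: i≥r, start 0; Z[30]=0
i=31: i≥r, start 0; Z[31]=0
i=32: i≥r, start 0; Z[32]=0
i=33: i≥r, start 0; Z[33]=0
i=34: i≥r, start 0; Z[34]=2 extend→box=[34,36)
i=35: min(r-i=1, Z[1]=2)=1; Z[35]=1
i=36: i≥r, start 0; Z[36]=0
i=37: i≥r, start 0; Z[37]=0
i=38: i≥r, start 0; Z[38]=0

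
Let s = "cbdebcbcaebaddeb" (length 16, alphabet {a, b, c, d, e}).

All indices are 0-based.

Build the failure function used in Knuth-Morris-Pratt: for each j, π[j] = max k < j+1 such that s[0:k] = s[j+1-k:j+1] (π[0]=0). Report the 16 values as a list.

[0, 0, 0, 0, 0, 1, 2, 1, 0, 0, 0, 0, 0, 0, 0, 0]

π[0] = 0
j=1 s[j]='b': π[1]=0 (border '')
j=2 s[j]='d': π[2]=0 (border '')
j=3 s[j]='e': π[3]=0 (border '')
j=4 s[j]='b': π[4]=0 (border '')
j=5 s[j]='c': π[5]=1 (border 'c')
j=6 s[j]='b': π[6]=2 (border 'cb')
j=7 s[j]='c': k: 2→0; π[7]=1 (border 'c')
j=8 s[j]='a': k: 1→0; π[8]=0 (border '')
j=9 s[j]='e': π[9]=0 (border '')
j=10 s[j]='b': π[10]=0 (border '')
j=11 s[j]='a': π[11]=0 (border '')
j=12 s[j]='d': π[12]=0 (border '')
j=13 s[j]='d': π[13]=0 (border '')
j=14 s[j]='e': π[14]=0 (border '')
j=15 s[j]='b': π[15]=0 (border '')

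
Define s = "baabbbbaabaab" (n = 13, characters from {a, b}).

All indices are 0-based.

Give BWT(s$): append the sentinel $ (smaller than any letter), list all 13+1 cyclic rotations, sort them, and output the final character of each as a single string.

bbbbaaaaab$bba

rank  rotation        last
    0  $baabbbbaabaab  b
    1  aab$baabbbbaab  b
    2  aabaab$baabbbb  b
    3  aabbbbaabaab$b  b
    4  ab$baabbbbaaba  a
    5  abaab$baabbbba  a
    6  abbbbaabaab$ba  a
    7  b$baabbbbaabaa  a
    8  baab$baabbbbaa  a
    9  baabaab$baabbb  b
   10  baabbbbaabaab$  $
   11  bbaabaab$baabb  b
   12  bbbaabaab$baab  b
   13  bbbbaabaab$baa  a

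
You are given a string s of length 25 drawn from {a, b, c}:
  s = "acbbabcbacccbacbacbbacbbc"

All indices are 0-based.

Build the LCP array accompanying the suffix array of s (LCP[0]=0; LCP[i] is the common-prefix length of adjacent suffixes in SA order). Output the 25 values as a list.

[0, 1, 3, 5, 4, 2, 0, 2, 4, 5, 3, 1, 3, 2, 1, 2, 0, 1, 5, 4, 2, 4, 3, 1, 2]

sorted suffixes:
  #0 SA[0]=4  'abcbacccbacbacbbacbbc'
  #1 SA[1]=13  'acbacbbacbbc'
  #2 SA[2]=0  'acbbabcbacccbacbacbbacbbc'
  #3 SA[3]=16  'acbbacbbc'
  #4 SA[4]=20  'acbbc'
  #5 SA[5]=8  'acccbacbacbbacbbc'
  #6 SA[6]=3  'babcbacccbacbacbbacbbc'
  #7 SA[7]=12  'bacbacbbacbbc'
  #8 SA[8]=15  'bacbbacbbc'
  #9 SA[9]=19  'bacbbc'
  #10 SA[10]=7  'bacccbacbacbbacbbc'
  #11 SA[11]=2  'bbabcbacccbacbacbbacbbc'
  #12 SA[12]=18  'bbacbbc'
  #13 SA[13]=22  'bbc'
  #14 SA[14]=23  'bc'
  #15 SA[15]=5  'bcbacccbacbacbbacbbc'
  #16 SA[16]=24  'c'
  #17 SA[17]=11  'cbacbacbbacbbc'
  #18 SA[18]=14  'cbacbbacbbc'
  #19 SA[19]=6  'cbacccbacbacbbacbbc'
  #20 SA[20]=1  'cbbabcbacccbacbacbbacbbc'
  #21 SA[21]=17  'cbbacbbc'
  #22 SA[22]=21  'cbbc'
  #23 SA[23]=10  'ccbacbacbbacbbc'
  #24 SA[24]=9  'cccbacbacbbacbbc'

SA = [4, 13, 0, 16, 20, 8, 3, 12, 15, 19, 7, 2, 18, 22, 23, 5, 24, 11, 14, 6, 1, 17, 21, 10, 9]
i: (SA[i-1],SA[i]) lcp shared
  1: (4,13) 1 'a'
  2: (13,0) 3 'acb'
  3: (0,16) 5 'acbba'
  4: (16,20) 4 'acbb'
  5: (20,8) 2 'ac'
  6: (8,3) 0 ''
  7: (3,12) 2 'ba'
  8: (12,15) 4 'bacb'
  9: (15,19) 5 'bacbb'
  10: (19,7) 3 'bac'
  11: (7,2) 1 'b'
  12: (2,18) 3 'bba'
  13: (18,22) 2 'bb'
  14: (22,23) 1 'b'
  15: (23,5) 2 'bc'
  16: (5,24) 0 ''
  17: (24,11) 1 'c'
  18: (11,14) 5 'cbacb'
  19: (14,6) 4 'cbac'
  20: (6,1) 2 'cb'
  21: (1,17) 4 'cbba'
  22: (17,21) 3 'cbb'
  23: (21,10) 1 'c'
  24: (10,9) 2 'cc'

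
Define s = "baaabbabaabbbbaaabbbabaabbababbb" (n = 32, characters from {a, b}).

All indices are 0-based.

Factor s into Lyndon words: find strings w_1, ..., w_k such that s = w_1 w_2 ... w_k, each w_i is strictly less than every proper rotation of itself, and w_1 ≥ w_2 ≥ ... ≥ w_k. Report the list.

["b", "aaabbabaabbbbaaabbbabaabbababbb"]

emit factor 1: 'b' (i=0, period=1)
emit factor 2: 'aaabbabaabbbbaaabbbabaabbababbb' (i=1, period=31)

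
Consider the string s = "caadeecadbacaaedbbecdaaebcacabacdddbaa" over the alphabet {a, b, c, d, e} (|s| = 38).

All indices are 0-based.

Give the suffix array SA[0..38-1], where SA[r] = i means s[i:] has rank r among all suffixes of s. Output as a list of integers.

[37, 36, 1, 21, 12, 28, 10, 26, 30, 7, 2, 22, 13, 35, 9, 29, 16, 24, 17, 0, 11, 27, 25, 6, 19, 31, 20, 34, 8, 15, 33, 32, 3, 23, 5, 18, 14, 4]

sorted suffixes:
  #0 SA[0]=37  'a'
  #1 SA[1]=36  'aa'
  #2 SA[2]=1  'aadeecadbacaaedbbecdaaebcacabacdddbaa'
  #3 SA[3]=21  'aaebcacabacdddbaa'
  #4 SA[4]=12  'aaedbbecdaaebcacabacdddbaa'
  #5 SA[5]=28  'abacdddbaa'
  #6 SA[6]=10  'acaaedbbecdaaebcacabacdddbaa'
  #7 SA[7]=26  'acabacdddbaa'
  #8 SA[8]=30  'acdddbaa'
  #9 SA[9]=7  'adbacaaedbbecdaaebcacabacdddbaa'
  #10 SA[10]=2  'adeecadbacaaedbbecdaaebcacabacdddbaa'
  #11 SA[11]=22  'aebcacabacdddbaa'
  #12 SA[12]=13  'aedbbecdaaebcacabacdddbaa'
  #13 SA[13]=35  'baa'
  #14 SA[14]=9  'bacaaedbbecdaaebcacabacdddbaa'
  #15 SA[15]=29  'bacdddbaa'
  #16 SA[16]=16  'bbecdaaebcacabacdddbaa'
  #17 SA[17]=24  'bcacabacdddbaa'
  #18 SA[18]=17  'becdaaebcacabacdddbaa'
  #19 SA[19]=0  'caadeecadbacaaedbbecdaaebcacabacdddbaa'
  #20 SA[20]=11  'caaedbbecdaaebcacabacdddbaa'
  #21 SA[21]=27  'cabacdddbaa'
  #22 SA[22]=25  'cacabacdddbaa'
  #23 SA[23]=6  'cadbacaaedbbecdaaebcacabacdddbaa'
  #24 SA[24]=19  'cdaaebcacabacdddbaa'
  #25 SA[25]=31  'cdddbaa'
  #26 SA[26]=20  'daaebcacabacdddbaa'
  #27 SA[27]=34  'dbaa'
  #28 SA[28]=8  'dbacaaedbbecdaaebcacabacdddbaa'
  #29 SA[29]=15  'dbbecdaaebcacabacdddbaa'
  #30 SA[30]=33  'ddbaa'
  #31 SA[31]=32  'dddbaa'
  #32 SA[32]=3  'deecadbacaaedbbecdaaebcacabacdddbaa'
  #33 SA[33]=23  'ebcacabacdddbaa'
  #34 SA[34]=5  'ecadbacaaedbbecdaaebcacabacdddbaa'
  #35 SA[35]=18  'ecdaaebcacabacdddbaa'
  #36 SA[36]=14  'edbbecdaaebcacabacdddbaa'
  #37 SA[37]=4  'eecadbacaaedbbecdaaebcacabacdddbaa'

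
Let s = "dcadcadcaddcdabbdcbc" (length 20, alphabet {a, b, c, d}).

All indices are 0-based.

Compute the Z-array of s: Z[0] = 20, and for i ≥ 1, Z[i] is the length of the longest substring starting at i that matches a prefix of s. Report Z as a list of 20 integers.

[20, 0, 0, 7, 0, 0, 4, 0, 0, 1, 2, 0, 1, 0, 0, 0, 2, 0, 0, 0]

Z[0]=20
i=1: i≥r, start 0; Z[1]=0
i=2: i≥r, start 0; Z[2]=0
i=3: i≥r, start 0; Z[3]=7 grow→box=[3,10)
i=4: min(r-i=6, Z[1]=0)=0; Z[4]=0
i=5: min(r-i=5, Z[2]=0)=0; Z[5]=0
i=6: min(r-i=4, Z[3]=7)=4; Z[6]=4
i=7: min(r-i=3, Z[4]=0)=0; Z[7]=0
i=8: min(r-i=2, Z[5]=0)=0; Z[8]=0
i=9: min(r-i=1, Z[6]=4)=1; Z[9]=1
i=10: i≥r, start 0; Z[10]=2 grow→box=[10,12)
i=11: min(r-i=1, Z[1]=0)=0; Z[11]=0
i=12: i≥r, start 0; Z[12]=1 grow→box=[12,13)
i=13: i≥r, start 0; Z[13]=0
i=14: i≥r, start 0; Z[14]=0
i=15: i≥r, start 0; Z[15]=0
i=16: i≥r, start 0; Z[16]=2 grow→box=[16,18)
i=17: min(r-i=1, Z[1]=0)=0; Z[17]=0
i=18: i≥r, start 0; Z[18]=0
i=19: i≥r, start 0; Z[19]=0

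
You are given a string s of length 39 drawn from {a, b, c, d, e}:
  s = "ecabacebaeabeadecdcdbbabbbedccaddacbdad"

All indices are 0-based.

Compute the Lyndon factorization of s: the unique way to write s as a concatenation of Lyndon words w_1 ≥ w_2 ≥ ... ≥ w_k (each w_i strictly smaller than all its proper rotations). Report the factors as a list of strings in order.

emit factor 1: 'e' (i=0, period=1)
emit factor 2: 'c' (i=1, period=1)
emit factor 3: 'abacebaeabeadecdcdbbabbbedccaddacbdad' (i=2, period=37)

["e", "c", "abacebaeabeadecdcdbbabbbedccaddacbdad"]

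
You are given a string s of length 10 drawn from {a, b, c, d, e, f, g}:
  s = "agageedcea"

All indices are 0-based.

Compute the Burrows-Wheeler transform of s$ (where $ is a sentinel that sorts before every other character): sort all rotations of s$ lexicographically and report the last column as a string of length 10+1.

ae$gdecegaa

rank  rotation     last
    0  $agageedcea  a
    1  a$agageedce  e
    2  agageedcea$  $
    3  ageedcea$ag  g
    4  cea$agageed  d
    5  dcea$agagee  e
    6  ea$agageedc  c
    7  edcea$agage  e
    8  eedcea$agag  g
    9  gageedcea$a  a
   10  geedcea$aga  a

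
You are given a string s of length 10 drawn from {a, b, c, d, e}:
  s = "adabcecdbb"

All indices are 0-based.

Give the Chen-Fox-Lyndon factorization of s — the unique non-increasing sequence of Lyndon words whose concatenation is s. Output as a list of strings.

emit factor 1: 'ad' (i=0, period=2)
emit factor 2: 'abcecdbb' (i=2, period=8)

["ad", "abcecdbb"]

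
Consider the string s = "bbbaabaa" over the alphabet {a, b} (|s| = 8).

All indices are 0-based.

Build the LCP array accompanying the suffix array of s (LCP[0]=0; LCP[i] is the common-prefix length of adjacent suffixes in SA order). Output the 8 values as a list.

[0, 1, 2, 1, 0, 3, 1, 2]

rank | idx | suffix
   0 |   7 | a
   1 |   6 | aa
   2 |   3 | aabaa
   3 |   4 | abaa
   4 |   5 | baa
   5 |   2 | baabaa
   6 |   1 | bbaabaa
   7 |   0 | bbbaabaa

SA = [7, 6, 3, 4, 5, 2, 1, 0]
[i] adj suffixes → lcp
  [1] 7/6 → 1 ('a')
  [2] 6/3 → 2 ('aa')
  [3] 3/4 → 1 ('a')
  [4] 4/5 → 0 ('')
  [5] 5/2 → 3 ('baa')
  [6] 2/1 → 1 ('b')
  [7] 1/0 → 2 ('bb')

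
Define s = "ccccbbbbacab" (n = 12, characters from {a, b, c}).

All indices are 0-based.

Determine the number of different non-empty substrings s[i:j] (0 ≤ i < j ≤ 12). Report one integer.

rank→(start, suffix):
  0 → (10, 'ab')
  1 → (8, 'acab')
  2 → (11, 'b')
  3 → (7, 'bacab')
  4 → (6, 'bbacab')
  5 → (5, 'bbbacab')
  6 → (4, 'bbbbacab')
  7 → (9, 'cab')
  8 → (3, 'cbbbbacab')
  9 → (2, 'ccbbbbacab')
  10 → (1, 'cccbbbbacab')
  11 → (0, 'ccccbbbbacab')

SA = [10, 8, 11, 7, 6, 5, 4, 9, 3, 2, 1, 0]
rank  pair      lcp
   1  s[10:],s[8:]  1  'a'
   2  s[8:],s[11:]  0  ''
   3  s[11:],s[7:]  1  'b'
   4  s[7:],s[6:]  1  'b'
   5  s[6:],s[5:]  2  'bb'
   6  s[5:],s[4:]  3  'bbb'
   7  s[4:],s[9:]  0  ''
   8  s[9:],s[3:]  1  'c'
   9  s[3:],s[2:]  1  'c'
  10  s[2:],s[1:]  2  'cc'
  11  s[1:],s[0:]  3  'ccc'

n(n+1)/2 = 12·13/2 = 78
Σ LCP = 0 + 1 + 0 + 1 + 1 + 2 + 3 + 0 + 1 + 1 + 2 + 3 = 15
distinct = 78 − 15 = 63

63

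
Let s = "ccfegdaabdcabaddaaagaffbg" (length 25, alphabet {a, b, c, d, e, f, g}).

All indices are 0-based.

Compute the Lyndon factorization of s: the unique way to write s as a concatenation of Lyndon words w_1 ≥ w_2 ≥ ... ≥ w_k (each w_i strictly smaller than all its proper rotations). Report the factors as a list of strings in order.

emit factor 1: 'ccfegd' (i=0, period=6)
emit factor 2: 'aabdcabadd' (i=6, period=10)
emit factor 3: 'aaagaffbg' (i=16, period=9)

["ccfegd", "aabdcabadd", "aaagaffbg"]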